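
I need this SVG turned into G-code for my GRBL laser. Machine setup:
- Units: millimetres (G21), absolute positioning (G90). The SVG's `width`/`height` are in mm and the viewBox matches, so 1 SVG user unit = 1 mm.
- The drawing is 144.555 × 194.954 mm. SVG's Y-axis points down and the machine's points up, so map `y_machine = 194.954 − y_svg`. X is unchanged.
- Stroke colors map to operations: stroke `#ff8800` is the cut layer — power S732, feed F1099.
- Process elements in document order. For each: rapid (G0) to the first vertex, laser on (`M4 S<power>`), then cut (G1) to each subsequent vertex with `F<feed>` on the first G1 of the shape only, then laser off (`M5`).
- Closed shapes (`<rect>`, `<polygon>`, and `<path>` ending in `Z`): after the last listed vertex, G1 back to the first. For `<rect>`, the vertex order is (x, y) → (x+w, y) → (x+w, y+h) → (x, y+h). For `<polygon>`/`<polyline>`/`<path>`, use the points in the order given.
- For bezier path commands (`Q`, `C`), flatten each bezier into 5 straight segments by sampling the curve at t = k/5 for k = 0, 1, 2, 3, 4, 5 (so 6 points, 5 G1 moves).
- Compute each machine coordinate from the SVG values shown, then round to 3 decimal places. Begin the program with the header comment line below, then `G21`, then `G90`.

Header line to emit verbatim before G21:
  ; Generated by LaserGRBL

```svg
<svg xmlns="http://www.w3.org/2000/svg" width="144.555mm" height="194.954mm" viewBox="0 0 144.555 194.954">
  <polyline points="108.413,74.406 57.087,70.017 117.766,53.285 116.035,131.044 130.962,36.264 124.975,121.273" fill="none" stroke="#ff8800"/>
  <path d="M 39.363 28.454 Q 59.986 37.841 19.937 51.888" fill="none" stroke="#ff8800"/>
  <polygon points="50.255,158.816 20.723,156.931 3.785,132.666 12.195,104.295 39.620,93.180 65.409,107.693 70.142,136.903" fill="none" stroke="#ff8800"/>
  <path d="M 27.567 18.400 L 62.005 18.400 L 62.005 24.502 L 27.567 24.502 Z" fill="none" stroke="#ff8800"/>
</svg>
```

1 u = 1 mm; y_m = 194.954 − y.

[1] `<polyline>` open polyline, #ff8800→cut S732 F1099: (108.413,120.548) → (57.087,124.937) → (117.766,141.669) → (116.035,63.910) → (130.962,158.690) → (124.975,73.681)

[2] `<path>` quadratic bezier, #ff8800→cut S732 F1099: (39.363,166.500) → (45.185,162.559) → (46.154,158.245) → (42.269,153.558) → (33.530,148.498) → (19.937,143.066)

[3] `<polygon>` regular polygon, #ff8800→cut S732 F1099: (50.255,36.138) → (20.723,38.023) → (3.785,62.288) → (12.195,90.659) → (39.620,101.774) → (65.409,87.261) → (70.142,58.051) → (50.255,36.138) (closed)

[4] `<path>` rectangle, #ff8800→cut S732 F1099: (27.567,176.554) → (62.005,176.554) → (62.005,170.452) → (27.567,170.452) → (27.567,176.554) (closed)

; Generated by LaserGRBL
G21
G90
G0 X108.413 Y120.548
M4 S732
G1 X57.087 Y124.937 F1099
G1 X117.766 Y141.669
G1 X116.035 Y63.910
G1 X130.962 Y158.690
G1 X124.975 Y73.681
M5
G0 X39.363 Y166.500
M4 S732
G1 X45.185 Y162.559 F1099
G1 X46.154 Y158.245
G1 X42.269 Y153.558
G1 X33.530 Y148.498
G1 X19.937 Y143.066
M5
G0 X50.255 Y36.138
M4 S732
G1 X20.723 Y38.023 F1099
G1 X3.785 Y62.288
G1 X12.195 Y90.659
G1 X39.620 Y101.774
G1 X65.409 Y87.261
G1 X70.142 Y58.051
G1 X50.255 Y36.138
M5
G0 X27.567 Y176.554
M4 S732
G1 X62.005 Y176.554 F1099
G1 X62.005 Y170.452
G1 X27.567 Y170.452
G1 X27.567 Y176.554
M5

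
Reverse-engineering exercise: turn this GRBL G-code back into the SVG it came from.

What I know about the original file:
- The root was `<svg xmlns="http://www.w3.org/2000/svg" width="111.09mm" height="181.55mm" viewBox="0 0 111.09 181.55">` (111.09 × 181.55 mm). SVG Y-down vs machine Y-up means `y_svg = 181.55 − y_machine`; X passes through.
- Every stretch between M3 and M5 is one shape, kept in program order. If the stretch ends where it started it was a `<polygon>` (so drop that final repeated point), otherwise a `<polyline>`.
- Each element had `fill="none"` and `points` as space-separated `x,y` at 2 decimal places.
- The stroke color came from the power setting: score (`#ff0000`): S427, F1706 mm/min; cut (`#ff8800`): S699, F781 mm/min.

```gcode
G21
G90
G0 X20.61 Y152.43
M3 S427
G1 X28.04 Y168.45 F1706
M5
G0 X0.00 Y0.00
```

Machine Y-up, SVG Y-down with viewBox height 181.55, so y_svg = 181.55 − y_machine; X carries over. Every run uses S427, so all elements get stroke `#ff0000` (score).

Run 1: The run is open, so emit a `<polyline>` with points (Y-flipped): 20.61,29.12 28.04,13.10.

<svg xmlns="http://www.w3.org/2000/svg" width="111.09mm" height="181.55mm" viewBox="0 0 111.09 181.55">
  <polyline points="20.61,29.12 28.04,13.10" fill="none" stroke="#ff0000"/>
</svg>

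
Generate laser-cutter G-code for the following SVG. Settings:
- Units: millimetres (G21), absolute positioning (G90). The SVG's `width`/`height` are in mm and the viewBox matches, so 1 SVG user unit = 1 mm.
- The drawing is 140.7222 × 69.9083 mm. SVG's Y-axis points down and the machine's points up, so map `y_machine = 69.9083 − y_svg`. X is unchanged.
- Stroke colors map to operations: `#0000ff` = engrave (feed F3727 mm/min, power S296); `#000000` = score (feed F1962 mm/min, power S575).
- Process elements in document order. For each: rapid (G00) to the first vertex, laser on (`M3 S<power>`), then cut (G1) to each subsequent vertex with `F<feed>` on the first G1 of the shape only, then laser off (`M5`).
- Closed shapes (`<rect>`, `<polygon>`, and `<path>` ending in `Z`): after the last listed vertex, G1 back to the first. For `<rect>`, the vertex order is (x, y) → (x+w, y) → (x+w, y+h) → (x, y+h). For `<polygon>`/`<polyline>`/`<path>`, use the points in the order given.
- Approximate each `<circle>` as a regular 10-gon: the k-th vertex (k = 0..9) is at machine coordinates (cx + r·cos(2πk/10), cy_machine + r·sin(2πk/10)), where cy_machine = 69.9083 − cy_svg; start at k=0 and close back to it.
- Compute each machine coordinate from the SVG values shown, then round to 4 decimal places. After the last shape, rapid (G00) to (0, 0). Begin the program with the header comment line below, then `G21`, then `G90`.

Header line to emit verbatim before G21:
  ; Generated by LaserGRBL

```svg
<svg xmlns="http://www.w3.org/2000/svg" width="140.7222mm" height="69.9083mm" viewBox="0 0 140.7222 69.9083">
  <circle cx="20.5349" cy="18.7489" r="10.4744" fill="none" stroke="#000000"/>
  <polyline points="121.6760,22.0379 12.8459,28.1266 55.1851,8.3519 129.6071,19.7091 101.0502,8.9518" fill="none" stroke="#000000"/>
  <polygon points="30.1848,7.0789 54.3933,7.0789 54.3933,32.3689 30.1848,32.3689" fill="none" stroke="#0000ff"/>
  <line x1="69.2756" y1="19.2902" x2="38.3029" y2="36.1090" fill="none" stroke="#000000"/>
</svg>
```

; Generated by LaserGRBL
G21
G90
G00 X31.0093 Y51.1594
M3 S575
G1 X29.0089 Y57.3161 F1962
G1 X23.7717 Y61.1211
G1 X17.2981 Y61.1211
G1 X12.0609 Y57.3161
G1 X10.0605 Y51.1594
G1 X12.0609 Y45.0027
G1 X17.2981 Y41.1977
G1 X23.7717 Y41.1977
G1 X29.0089 Y45.0027
G1 X31.0093 Y51.1594
M5
G00 X121.6760 Y47.8704
M3 S575
G1 X12.8459 Y41.7817 F1962
G1 X55.1851 Y61.5564
G1 X129.6071 Y50.1992
G1 X101.0502 Y60.9565
M5
G00 X30.1848 Y62.8294
M3 S296
G1 X54.3933 Y62.8294 F3727
G1 X54.3933 Y37.5394
G1 X30.1848 Y37.5394
G1 X30.1848 Y62.8294
M5
G00 X69.2756 Y50.6181
M3 S575
G1 X38.3029 Y33.7993 F1962
M5
G00 X0.0000 Y0.0000

1 u = 1 mm; y_m = 69.9083 − y.

[1] `<circle>` circle, #000000→score S575 F1962: (31.0093,51.1594) → (29.0089,57.3161) → (23.7717,61.1211) → (17.2981,61.1211) → (12.0609,57.3161) → (10.0605,51.1594) → (12.0609,45.0027) → (17.2981,41.1977) → (23.7717,41.1977) → (29.0089,45.0027) → (31.0093,51.1594) (closed)

[2] `<polyline>` open polyline, #000000→score S575 F1962: (121.6760,47.8704) → (12.8459,41.7817) → (55.1851,61.5564) → (129.6071,50.1992) → (101.0502,60.9565)

[3] `<polygon>` rectangle, #0000ff→engrave S296 F3727: (30.1848,62.8294) → (54.3933,62.8294) → (54.3933,37.5394) → (30.1848,37.5394) → (30.1848,62.8294) (closed)

[4] `<line>` line segment, #000000→score S575 F1962: (69.2756,50.6181) → (38.3029,33.7993)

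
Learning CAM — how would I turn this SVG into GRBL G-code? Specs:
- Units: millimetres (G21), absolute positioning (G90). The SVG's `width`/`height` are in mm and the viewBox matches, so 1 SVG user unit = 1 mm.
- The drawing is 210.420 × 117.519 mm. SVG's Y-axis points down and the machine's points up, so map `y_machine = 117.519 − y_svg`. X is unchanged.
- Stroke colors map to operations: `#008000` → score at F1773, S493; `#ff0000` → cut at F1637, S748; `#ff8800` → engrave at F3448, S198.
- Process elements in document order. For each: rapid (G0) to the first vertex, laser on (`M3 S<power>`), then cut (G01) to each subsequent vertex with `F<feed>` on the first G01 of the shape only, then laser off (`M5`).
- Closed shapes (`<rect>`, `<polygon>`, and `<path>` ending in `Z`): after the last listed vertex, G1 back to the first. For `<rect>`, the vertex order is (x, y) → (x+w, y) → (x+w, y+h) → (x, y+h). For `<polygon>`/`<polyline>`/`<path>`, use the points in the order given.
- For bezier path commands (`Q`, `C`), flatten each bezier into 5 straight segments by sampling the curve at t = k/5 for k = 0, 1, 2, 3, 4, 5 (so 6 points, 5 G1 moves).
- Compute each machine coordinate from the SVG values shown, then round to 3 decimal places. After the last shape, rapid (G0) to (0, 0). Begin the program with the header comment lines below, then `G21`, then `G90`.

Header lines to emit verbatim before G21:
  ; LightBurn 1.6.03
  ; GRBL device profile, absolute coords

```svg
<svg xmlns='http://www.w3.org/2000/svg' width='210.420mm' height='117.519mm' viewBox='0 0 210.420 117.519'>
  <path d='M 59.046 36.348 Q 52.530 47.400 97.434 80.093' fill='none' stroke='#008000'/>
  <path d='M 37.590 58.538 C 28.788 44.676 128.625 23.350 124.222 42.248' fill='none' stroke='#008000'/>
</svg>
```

1 u = 1 mm; y_m = 117.519 − y.

[1] `<path>` quadratic bezier, #008000→score S493 F1773: (59.046,81.171) → (58.496,75.885) → (62.060,68.867) → (69.738,60.118) → (81.529,49.638) → (97.434,37.426)

[2] `<path>` cubic bezier, #008000→score S493 F1773: (37.590,58.981) → (43.642,67.812) → (65.550,76.146) → (93.095,81.693) → (116.058,82.164) → (124.222,75.271)

; LightBurn 1.6.03
; GRBL device profile, absolute coords
G21
G90
G0 X59.046 Y81.171
M3 S493
G01 X58.496 Y75.885 F1773
G01 X62.060 Y68.867
G01 X69.738 Y60.118
G01 X81.529 Y49.638
G01 X97.434 Y37.426
M5
G0 X37.590 Y58.981
M3 S493
G01 X43.642 Y67.812 F1773
G01 X65.550 Y76.146
G01 X93.095 Y81.693
G01 X116.058 Y82.164
G01 X124.222 Y75.271
M5
G0 X0.000 Y0.000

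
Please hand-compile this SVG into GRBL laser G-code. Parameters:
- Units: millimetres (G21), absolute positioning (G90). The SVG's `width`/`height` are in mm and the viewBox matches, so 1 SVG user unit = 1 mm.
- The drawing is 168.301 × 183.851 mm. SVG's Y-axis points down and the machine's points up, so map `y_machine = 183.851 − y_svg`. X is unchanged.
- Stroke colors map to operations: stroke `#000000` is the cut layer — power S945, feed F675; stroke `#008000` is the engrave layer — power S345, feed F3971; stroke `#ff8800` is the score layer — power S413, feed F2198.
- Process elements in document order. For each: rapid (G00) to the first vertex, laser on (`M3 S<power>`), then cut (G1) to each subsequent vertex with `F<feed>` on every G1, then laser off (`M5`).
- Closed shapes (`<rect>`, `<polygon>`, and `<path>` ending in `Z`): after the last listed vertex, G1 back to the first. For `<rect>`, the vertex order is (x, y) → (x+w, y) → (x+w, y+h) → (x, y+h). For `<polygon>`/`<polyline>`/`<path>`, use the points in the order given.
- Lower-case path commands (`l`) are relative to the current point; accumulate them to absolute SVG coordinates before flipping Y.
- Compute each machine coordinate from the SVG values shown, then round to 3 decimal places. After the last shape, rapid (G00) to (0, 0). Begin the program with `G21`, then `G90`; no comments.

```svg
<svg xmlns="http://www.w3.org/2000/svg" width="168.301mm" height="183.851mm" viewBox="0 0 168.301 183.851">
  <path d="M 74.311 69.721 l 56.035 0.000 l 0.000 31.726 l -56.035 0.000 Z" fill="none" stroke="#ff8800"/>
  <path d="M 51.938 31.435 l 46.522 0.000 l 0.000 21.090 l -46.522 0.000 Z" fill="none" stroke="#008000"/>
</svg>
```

G21
G90
G00 X74.311 Y114.130
M3 S413
G1 X130.346 Y114.130 F2198
G1 X130.346 Y82.404 F2198
G1 X74.311 Y82.404 F2198
G1 X74.311 Y114.130 F2198
M5
G00 X51.938 Y152.416
M3 S345
G1 X98.460 Y152.416 F3971
G1 X98.460 Y131.326 F3971
G1 X51.938 Y131.326 F3971
G1 X51.938 Y152.416 F3971
M5
G00 X0.000 Y0.000

1 u = 1 mm; y_m = 183.851 − y.

[1] `<path>` rectangle, #ff8800→score S413 F2198: (74.311,114.130) → (130.346,114.130) → (130.346,82.404) → (74.311,82.404) → (74.311,114.130) (closed)

[2] `<path>` rectangle, #008000→engrave S345 F3971: (51.938,152.416) → (98.460,152.416) → (98.460,131.326) → (51.938,131.326) → (51.938,152.416) (closed)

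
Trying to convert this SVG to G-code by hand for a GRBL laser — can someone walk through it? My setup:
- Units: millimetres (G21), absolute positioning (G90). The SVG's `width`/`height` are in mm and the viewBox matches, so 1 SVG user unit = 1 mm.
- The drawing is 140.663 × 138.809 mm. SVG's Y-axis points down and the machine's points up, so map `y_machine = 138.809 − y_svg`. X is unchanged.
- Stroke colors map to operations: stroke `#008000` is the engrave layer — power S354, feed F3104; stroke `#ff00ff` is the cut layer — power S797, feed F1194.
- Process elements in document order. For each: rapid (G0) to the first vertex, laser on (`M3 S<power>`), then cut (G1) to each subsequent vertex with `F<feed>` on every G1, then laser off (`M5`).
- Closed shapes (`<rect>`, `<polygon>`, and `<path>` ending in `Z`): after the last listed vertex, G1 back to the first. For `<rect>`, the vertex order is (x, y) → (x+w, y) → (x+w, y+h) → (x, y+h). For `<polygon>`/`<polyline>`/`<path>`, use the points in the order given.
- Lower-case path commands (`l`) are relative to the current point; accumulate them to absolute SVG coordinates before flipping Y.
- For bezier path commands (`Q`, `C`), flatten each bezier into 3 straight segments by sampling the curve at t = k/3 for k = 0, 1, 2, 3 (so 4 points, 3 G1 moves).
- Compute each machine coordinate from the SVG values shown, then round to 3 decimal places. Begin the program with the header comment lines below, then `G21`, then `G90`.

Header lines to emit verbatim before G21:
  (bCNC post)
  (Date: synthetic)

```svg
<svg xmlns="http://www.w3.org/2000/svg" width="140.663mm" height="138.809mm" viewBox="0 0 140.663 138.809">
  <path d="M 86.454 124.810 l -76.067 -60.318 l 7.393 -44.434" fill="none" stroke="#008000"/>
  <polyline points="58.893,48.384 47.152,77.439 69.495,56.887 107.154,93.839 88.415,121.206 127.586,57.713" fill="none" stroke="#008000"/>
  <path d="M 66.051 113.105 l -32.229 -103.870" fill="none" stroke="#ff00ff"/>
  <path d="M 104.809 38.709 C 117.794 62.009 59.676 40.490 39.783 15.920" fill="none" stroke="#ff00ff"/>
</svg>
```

viewBox `0 0 140.663 138.809` with mm width/height → 1 unit = 1 mm. Flip: y_m = 138.809 − y_svg.

**Shape 1** — `<path>` open polyline, stroke `#008000` → engrave (S354, F3104). Machine vertices: (86.454,13.999) → (10.387,74.317) → (17.780,118.751). Open path.

**Shape 2** — `<polyline>` open polyline, stroke `#008000` → engrave (S354, F3104). Machine vertices: (58.893,90.425) → (47.152,61.370) → (69.495,81.922) → (107.154,44.970) → (88.415,17.603) → (127.586,81.096). Open path.

**Shape 3** — `<path>` line segment, stroke `#ff00ff` → cut (S797, F1194). Machine vertices: (66.051,25.704) → (33.822,129.574). Open path.

**Shape 4** — `<path>` cubic bezier, stroke `#ff00ff` → cut (S797, F1194). Control points (SVG): P0=(104.809,38.709), P1=(117.794,62.009), P2=(59.676,40.490), P3=(39.783,15.920); sampled at t=k/3. Machine vertices: (104.809,100.100) → (98.142,90.193) → (68.368,100.883) → (39.783,122.889). Open path.

(bCNC post)
(Date: synthetic)
G21
G90
G0 X86.454 Y13.999
M3 S354
G1 X10.387 Y74.317 F3104
G1 X17.780 Y118.751 F3104
M5
G0 X58.893 Y90.425
M3 S354
G1 X47.152 Y61.370 F3104
G1 X69.495 Y81.922 F3104
G1 X107.154 Y44.970 F3104
G1 X88.415 Y17.603 F3104
G1 X127.586 Y81.096 F3104
M5
G0 X66.051 Y25.704
M3 S797
G1 X33.822 Y129.574 F1194
M5
G0 X104.809 Y100.100
M3 S797
G1 X98.142 Y90.193 F1194
G1 X68.368 Y100.883 F1194
G1 X39.783 Y122.889 F1194
M5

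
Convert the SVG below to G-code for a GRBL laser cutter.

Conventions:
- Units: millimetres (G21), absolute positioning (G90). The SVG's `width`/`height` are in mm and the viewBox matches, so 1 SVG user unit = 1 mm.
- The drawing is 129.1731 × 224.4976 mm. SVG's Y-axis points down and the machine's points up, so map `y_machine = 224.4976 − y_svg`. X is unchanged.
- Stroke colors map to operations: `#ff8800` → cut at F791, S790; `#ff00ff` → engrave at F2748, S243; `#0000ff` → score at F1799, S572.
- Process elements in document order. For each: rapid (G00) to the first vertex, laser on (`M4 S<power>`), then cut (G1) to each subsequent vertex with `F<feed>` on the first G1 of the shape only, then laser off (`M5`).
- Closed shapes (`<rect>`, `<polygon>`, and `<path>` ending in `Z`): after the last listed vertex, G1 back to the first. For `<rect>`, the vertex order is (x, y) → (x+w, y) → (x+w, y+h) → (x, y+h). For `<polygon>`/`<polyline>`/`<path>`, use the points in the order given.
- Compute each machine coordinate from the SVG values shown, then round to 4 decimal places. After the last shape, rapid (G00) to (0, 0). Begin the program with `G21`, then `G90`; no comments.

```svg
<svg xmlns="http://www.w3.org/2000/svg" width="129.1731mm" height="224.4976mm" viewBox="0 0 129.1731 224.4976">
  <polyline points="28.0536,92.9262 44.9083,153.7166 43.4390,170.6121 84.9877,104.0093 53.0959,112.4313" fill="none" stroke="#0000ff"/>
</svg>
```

viewBox `0 0 129.1731 224.4976` with mm width/height → 1 unit = 1 mm. Flip: y_m = 224.4976 − y_svg.

**Shape 1** — `<polyline>` open polyline, stroke `#0000ff` → score (S572, F1799). Machine vertices: (28.0536,131.5714) → (44.9083,70.7810) → (43.4390,53.8855) → (84.9877,120.4883) → (53.0959,112.0663). Open path.

G21
G90
G00 X28.0536 Y131.5714
M4 S572
G1 X44.9083 Y70.7810 F1799
G1 X43.4390 Y53.8855
G1 X84.9877 Y120.4883
G1 X53.0959 Y112.0663
M5
G00 X0.0000 Y0.0000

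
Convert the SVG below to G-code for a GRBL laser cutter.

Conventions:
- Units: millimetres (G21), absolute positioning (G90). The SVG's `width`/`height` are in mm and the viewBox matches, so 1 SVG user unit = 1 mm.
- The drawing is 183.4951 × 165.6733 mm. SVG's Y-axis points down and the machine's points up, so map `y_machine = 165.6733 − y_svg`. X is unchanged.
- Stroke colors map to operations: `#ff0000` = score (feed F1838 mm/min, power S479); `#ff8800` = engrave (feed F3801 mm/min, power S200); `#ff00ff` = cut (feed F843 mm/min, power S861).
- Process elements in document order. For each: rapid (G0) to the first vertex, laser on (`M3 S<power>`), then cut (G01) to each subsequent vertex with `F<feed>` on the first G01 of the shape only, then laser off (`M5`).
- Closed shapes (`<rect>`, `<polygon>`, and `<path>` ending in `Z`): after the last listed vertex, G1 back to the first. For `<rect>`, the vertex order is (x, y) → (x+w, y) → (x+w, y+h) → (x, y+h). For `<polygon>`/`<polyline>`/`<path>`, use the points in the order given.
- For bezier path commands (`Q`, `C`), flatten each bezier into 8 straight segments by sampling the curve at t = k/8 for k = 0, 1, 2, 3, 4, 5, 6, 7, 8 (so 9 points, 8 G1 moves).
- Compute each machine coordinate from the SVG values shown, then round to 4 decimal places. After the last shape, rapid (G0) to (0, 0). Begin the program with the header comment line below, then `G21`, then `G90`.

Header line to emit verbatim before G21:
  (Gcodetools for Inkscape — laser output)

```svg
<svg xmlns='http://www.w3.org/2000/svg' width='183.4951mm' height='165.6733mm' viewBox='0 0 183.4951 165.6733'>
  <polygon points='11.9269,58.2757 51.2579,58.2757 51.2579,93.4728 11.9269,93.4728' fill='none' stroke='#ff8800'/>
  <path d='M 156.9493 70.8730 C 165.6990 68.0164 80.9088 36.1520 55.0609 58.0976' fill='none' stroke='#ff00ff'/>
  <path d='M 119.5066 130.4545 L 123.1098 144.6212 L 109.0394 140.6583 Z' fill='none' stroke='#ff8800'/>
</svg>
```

(Gcodetools for Inkscape — laser output)
G21
G90
G0 X11.9269 Y107.3976
M3 S200
G01 X51.2579 Y107.3976 F3801
G01 X51.2579 Y72.2005
G01 X11.9269 Y72.2005
G01 X11.9269 Y107.3976
M5
G0 X156.9493 Y94.8003
M3 S861
G01 X156.1436 Y97.0695 F843
G01 X148.3554 Y101.0877
G01 X135.3716 Y105.8843
G01 X118.9792 Y110.4888
G01 X100.9650 Y113.9308
G01 X83.1160 Y115.2396
G01 X67.2190 Y113.4447
G01 X55.0609 Y107.5757
M5
G0 X119.5066 Y35.2188
M3 S200
G01 X123.1098 Y21.0521 F3801
G01 X109.0394 Y25.0150
G01 X119.5066 Y35.2188
M5
G0 X0.0000 Y0.0000

Since the viewBox matches the mm dimensions, user units are millimetres directly. The only transform is the Y-flip y_m = 165.6733 − y_svg.

Shape 1 is a rectangle drawn with `<polygon>`. Its stroke #ff8800 means engrave at S200, F3801. After flipping Y the toolpath is (11.9269,107.3976) → (51.2579,107.3976) → (51.2579,72.2005) → (11.9269,72.2005) → (11.9269,107.3976), returning to the start.

Shape 2 is a cubic bezier drawn with `<path>`. Its stroke #ff00ff means cut at S861, F843. After flipping Y the toolpath is (156.9493,94.8003) → (156.1436,97.0695) → (148.3554,101.0877) → (135.3716,105.8843) → (118.9792,110.4888) → (100.9650,113.9308) → (83.1160,115.2396) → (67.2190,113.4447) → (55.0609,107.5757).

Shape 3 is a regular polygon drawn with `<path>`. Its stroke #ff8800 means engrave at S200, F3801. After flipping Y the toolpath is (119.5066,35.2188) → (123.1098,21.0521) → (109.0394,25.0150) → (119.5066,35.2188), returning to the start.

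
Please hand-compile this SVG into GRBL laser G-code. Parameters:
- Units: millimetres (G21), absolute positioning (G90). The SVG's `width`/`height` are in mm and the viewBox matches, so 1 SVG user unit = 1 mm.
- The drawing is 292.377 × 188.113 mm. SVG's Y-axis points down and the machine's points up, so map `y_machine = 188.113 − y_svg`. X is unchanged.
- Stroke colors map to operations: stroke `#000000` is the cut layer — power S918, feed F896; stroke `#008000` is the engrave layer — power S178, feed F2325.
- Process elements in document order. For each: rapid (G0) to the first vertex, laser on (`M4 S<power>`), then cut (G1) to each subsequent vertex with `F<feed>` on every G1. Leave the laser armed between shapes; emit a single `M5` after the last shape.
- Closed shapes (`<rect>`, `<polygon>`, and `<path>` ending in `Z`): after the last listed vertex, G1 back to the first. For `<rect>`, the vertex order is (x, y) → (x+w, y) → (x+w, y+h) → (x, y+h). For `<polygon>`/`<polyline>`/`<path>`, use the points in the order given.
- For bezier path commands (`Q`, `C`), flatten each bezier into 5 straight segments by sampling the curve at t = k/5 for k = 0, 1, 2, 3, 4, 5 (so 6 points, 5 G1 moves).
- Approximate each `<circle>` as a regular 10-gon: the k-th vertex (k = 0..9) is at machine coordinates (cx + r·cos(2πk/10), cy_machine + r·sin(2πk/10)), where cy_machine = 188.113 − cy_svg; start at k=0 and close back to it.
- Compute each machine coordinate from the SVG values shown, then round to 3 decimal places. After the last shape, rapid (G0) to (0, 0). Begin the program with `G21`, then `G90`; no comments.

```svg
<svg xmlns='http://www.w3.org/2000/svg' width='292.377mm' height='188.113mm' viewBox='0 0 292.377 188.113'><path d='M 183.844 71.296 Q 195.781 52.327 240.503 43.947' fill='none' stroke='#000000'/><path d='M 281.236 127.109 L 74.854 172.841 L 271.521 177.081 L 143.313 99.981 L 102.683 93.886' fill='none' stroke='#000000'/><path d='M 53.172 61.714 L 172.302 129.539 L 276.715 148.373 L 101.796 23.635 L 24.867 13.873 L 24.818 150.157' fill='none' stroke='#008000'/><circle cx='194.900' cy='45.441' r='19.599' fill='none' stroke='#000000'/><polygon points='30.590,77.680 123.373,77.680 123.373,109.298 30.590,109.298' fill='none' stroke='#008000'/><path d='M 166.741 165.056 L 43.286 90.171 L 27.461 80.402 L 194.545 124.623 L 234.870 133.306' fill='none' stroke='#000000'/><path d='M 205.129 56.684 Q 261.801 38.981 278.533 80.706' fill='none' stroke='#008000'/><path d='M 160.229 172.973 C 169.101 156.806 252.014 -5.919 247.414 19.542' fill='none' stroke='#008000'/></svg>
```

G21
G90
G0 X183.844 Y116.817
M4 S918
G1 X189.930 Y123.981 F896
G1 X198.639 Y130.298 F896
G1 X209.971 Y135.768 F896
G1 X223.926 Y140.390 F896
G1 X240.503 Y144.166 F896
G0 X281.236 Y61.004
M4 S918
G1 X74.854 Y15.272 F896
G1 X271.521 Y11.032 F896
G1 X143.313 Y88.132 F896
G1 X102.683 Y94.227 F896
G0 X53.172 Y126.399
M4 S178
G1 X172.302 Y58.574 F2325
G1 X276.715 Y39.740 F2325
G1 X101.796 Y164.478 F2325
G1 X24.867 Y174.240 F2325
G1 X24.818 Y37.956 F2325
G0 X214.499 Y142.672
M4 S918
G1 X210.756 Y154.192 F896
G1 X200.956 Y161.312 F896
G1 X188.844 Y161.312 F896
G1 X179.044 Y154.192 F896
G1 X175.301 Y142.672 F896
G1 X179.044 Y131.152 F896
G1 X188.844 Y124.032 F896
G1 X200.956 Y124.032 F896
G1 X210.756 Y131.152 F896
G1 X214.499 Y142.672 F896
G0 X30.590 Y110.433
M4 S178
G1 X123.373 Y110.433 F2325
G1 X123.373 Y78.815 F2325
G1 X30.590 Y78.815 F2325
G1 X30.590 Y110.433 F2325
G0 X166.741 Y23.057
M4 S918
G1 X43.286 Y97.942 F896
G1 X27.461 Y107.711 F896
G1 X194.545 Y63.490 F896
G1 X234.870 Y54.807 F896
G0 X205.129 Y131.429
M4 S178
G1 X226.200 Y136.133 F2325
G1 X244.076 Y136.083 F2325
G1 X258.757 Y131.279 F2325
G1 X270.243 Y121.720 F2325
G1 X278.533 Y107.407 F2325
G0 X160.229 Y15.140
M4 S178
G1 X173.145 Y39.749 F2325
G1 X196.076 Y83.465 F2325
G1 X221.267 Y130.219 F2325
G1 X240.965 Y163.943 F2325
G1 X247.414 Y168.571 F2325
M5
G0 X0.000 Y0.000

1 u = 1 mm; y_m = 188.113 − y.

[1] `<path>` quadratic bezier, #000000→cut S918 F896: (183.844,116.817) → (189.930,123.981) → (198.639,130.298) → (209.971,135.768) → (223.926,140.390) → (240.503,144.166)

[2] `<path>` open polyline, #000000→cut S918 F896: (281.236,61.004) → (74.854,15.272) → (271.521,11.032) → (143.313,88.132) → (102.683,94.227)

[3] `<path>` open polyline, #008000→engrave S178 F2325: (53.172,126.399) → (172.302,58.574) → (276.715,39.740) → (101.796,164.478) → (24.867,174.240) → (24.818,37.956)

[4] `<circle>` circle, #000000→cut S918 F896: (214.499,142.672) → (210.756,154.192) → (200.956,161.312) → (188.844,161.312) → (179.044,154.192) → (175.301,142.672) → (179.044,131.152) → (188.844,124.032) → (200.956,124.032) → (210.756,131.152) → (214.499,142.672) (closed)

[5] `<polygon>` rectangle, #008000→engrave S178 F2325: (30.590,110.433) → (123.373,110.433) → (123.373,78.815) → (30.590,78.815) → (30.590,110.433) (closed)

[6] `<path>` open polyline, #000000→cut S918 F896: (166.741,23.057) → (43.286,97.942) → (27.461,107.711) → (194.545,63.490) → (234.870,54.807)

[7] `<path>` quadratic bezier, #008000→engrave S178 F2325: (205.129,131.429) → (226.200,136.133) → (244.076,136.083) → (258.757,131.279) → (270.243,121.720) → (278.533,107.407)

[8] `<path>` cubic bezier, #008000→engrave S178 F2325: (160.229,15.140) → (173.145,39.749) → (196.076,83.465) → (221.267,130.219) → (240.965,163.943) → (247.414,168.571)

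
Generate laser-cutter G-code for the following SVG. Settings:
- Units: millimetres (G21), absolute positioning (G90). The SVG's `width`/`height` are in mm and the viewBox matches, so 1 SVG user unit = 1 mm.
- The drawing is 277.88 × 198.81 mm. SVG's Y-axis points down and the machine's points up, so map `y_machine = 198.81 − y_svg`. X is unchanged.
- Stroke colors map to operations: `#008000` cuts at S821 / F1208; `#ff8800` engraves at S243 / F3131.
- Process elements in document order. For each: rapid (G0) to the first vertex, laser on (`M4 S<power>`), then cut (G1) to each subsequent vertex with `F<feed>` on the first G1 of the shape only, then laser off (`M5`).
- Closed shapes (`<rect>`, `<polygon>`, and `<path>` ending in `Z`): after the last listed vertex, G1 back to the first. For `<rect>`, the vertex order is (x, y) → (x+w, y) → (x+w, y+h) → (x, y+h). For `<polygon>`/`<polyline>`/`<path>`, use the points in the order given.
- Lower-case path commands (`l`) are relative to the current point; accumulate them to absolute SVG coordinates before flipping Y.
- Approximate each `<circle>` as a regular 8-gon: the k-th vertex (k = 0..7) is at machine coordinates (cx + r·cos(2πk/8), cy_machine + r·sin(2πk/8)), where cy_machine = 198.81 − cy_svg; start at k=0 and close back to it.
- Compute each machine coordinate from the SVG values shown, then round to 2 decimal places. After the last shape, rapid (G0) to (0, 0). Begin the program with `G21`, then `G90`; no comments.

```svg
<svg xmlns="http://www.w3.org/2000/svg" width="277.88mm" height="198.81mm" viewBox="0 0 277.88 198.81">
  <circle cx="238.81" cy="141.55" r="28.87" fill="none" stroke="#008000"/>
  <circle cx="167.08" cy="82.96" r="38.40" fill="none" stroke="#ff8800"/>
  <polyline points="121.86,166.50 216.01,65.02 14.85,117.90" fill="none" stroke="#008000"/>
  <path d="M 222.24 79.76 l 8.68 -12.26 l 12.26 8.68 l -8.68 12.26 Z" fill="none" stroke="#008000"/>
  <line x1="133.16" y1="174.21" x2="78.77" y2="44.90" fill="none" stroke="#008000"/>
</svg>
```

G21
G90
G0 X267.68 Y57.26
M4 S821
G1 X259.22 Y77.67 F1208
G1 X238.81 Y86.13
G1 X218.40 Y77.67
G1 X209.94 Y57.26
G1 X218.40 Y36.85
G1 X238.81 Y28.39
G1 X259.22 Y36.85
G1 X267.68 Y57.26
M5
G0 X205.48 Y115.85
M4 S243
G1 X194.23 Y143.00 F3131
G1 X167.08 Y154.25
G1 X139.93 Y143.00
G1 X128.68 Y115.85
G1 X139.93 Y88.70
G1 X167.08 Y77.45
G1 X194.23 Y88.70
G1 X205.48 Y115.85
M5
G0 X121.86 Y32.31
M4 S821
G1 X216.01 Y133.79 F1208
G1 X14.85 Y80.91
M5
G0 X222.24 Y119.05
M4 S821
G1 X230.92 Y131.31 F1208
G1 X243.18 Y122.63
G1 X234.50 Y110.37
G1 X222.24 Y119.05
M5
G0 X133.16 Y24.60
M4 S821
G1 X78.77 Y153.91 F1208
M5
G0 X0.00 Y0.00

1 u = 1 mm; y_m = 198.81 − y.

[1] `<circle>` circle, #008000→cut S821 F1208: (267.68,57.26) → (259.22,77.67) → (238.81,86.13) → (218.40,77.67) → (209.94,57.26) → (218.40,36.85) → (238.81,28.39) → (259.22,36.85) → (267.68,57.26) (closed)

[2] `<circle>` circle, #ff8800→engrave S243 F3131: (205.48,115.85) → (194.23,143.00) → (167.08,154.25) → (139.93,143.00) → (128.68,115.85) → (139.93,88.70) → (167.08,77.45) → (194.23,88.70) → (205.48,115.85) (closed)

[3] `<polyline>` open polyline, #008000→cut S821 F1208: (121.86,32.31) → (216.01,133.79) → (14.85,80.91)

[4] `<path>` regular polygon, #008000→cut S821 F1208: (222.24,119.05) → (230.92,131.31) → (243.18,122.63) → (234.50,110.37) → (222.24,119.05) (closed)

[5] `<line>` line segment, #008000→cut S821 F1208: (133.16,24.60) → (78.77,153.91)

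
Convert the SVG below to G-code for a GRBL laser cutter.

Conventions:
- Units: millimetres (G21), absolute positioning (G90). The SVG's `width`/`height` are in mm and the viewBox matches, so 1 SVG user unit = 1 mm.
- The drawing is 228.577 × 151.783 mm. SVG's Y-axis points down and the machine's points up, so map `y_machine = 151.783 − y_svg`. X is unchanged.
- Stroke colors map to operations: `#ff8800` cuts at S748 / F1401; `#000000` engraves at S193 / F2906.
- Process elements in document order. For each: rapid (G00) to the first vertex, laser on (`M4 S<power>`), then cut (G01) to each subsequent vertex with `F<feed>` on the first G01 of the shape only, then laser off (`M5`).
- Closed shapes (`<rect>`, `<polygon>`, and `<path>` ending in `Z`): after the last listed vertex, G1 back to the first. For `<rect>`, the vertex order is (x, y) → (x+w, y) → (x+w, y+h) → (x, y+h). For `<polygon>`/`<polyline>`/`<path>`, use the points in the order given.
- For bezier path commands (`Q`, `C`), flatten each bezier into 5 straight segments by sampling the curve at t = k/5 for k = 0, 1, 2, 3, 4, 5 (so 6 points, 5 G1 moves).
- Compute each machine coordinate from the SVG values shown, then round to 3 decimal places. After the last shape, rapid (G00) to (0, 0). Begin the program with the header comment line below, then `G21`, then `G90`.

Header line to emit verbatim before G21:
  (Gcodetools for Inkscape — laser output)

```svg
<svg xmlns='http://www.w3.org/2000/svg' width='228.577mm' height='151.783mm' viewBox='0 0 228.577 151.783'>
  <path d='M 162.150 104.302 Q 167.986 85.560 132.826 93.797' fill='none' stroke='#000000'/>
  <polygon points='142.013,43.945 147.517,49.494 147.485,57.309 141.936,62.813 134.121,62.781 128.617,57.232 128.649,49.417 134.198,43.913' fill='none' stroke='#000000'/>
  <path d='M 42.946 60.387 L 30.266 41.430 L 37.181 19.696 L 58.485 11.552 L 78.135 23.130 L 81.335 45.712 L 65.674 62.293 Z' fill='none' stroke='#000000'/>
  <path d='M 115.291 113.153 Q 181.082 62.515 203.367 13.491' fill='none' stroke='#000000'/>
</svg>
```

Since the viewBox matches the mm dimensions, user units are millimetres directly. The only transform is the Y-flip y_m = 151.783 − y_svg.

Shape 1 is a quadratic bezier drawn with `<path>`. Its stroke #000000 means engrave at S193, F2906. After flipping Y the toolpath is (162.150,47.481) → (162.845,53.899) → (160.259,58.158) → (154.395,60.259) → (145.250,60.202) → (132.826,57.986).

Shape 2 is a regular polygon drawn with `<polygon>`. Its stroke #000000 means engrave at S193, F2906. After flipping Y the toolpath is (142.013,107.838) → (147.517,102.289) → (147.485,94.474) → (141.936,88.970) → (134.121,89.002) → (128.617,94.551) → (128.649,102.366) → (134.198,107.870) → (142.013,107.838), returning to the start.

Shape 3 is a regular polygon drawn with `<path>`. Its stroke #000000 means engrave at S193, F2906. After flipping Y the toolpath is (42.946,91.396) → (30.266,110.353) → (37.181,132.087) → (58.485,140.231) → (78.135,128.653) → (81.335,106.071) → (65.674,89.490) → (42.946,91.396), returning to the start.

Shape 4 is a quadratic bezier drawn with `<path>`. Its stroke #000000 means engrave at S193, F2906. After flipping Y the toolpath is (115.291,38.630) → (139.867,58.821) → (160.963,78.882) → (178.578,98.815) → (192.713,118.618) → (203.367,138.292).

(Gcodetools for Inkscape — laser output)
G21
G90
G00 X162.150 Y47.481
M4 S193
G01 X162.845 Y53.899 F2906
G01 X160.259 Y58.158
G01 X154.395 Y60.259
G01 X145.250 Y60.202
G01 X132.826 Y57.986
M5
G00 X142.013 Y107.838
M4 S193
G01 X147.517 Y102.289 F2906
G01 X147.485 Y94.474
G01 X141.936 Y88.970
G01 X134.121 Y89.002
G01 X128.617 Y94.551
G01 X128.649 Y102.366
G01 X134.198 Y107.870
G01 X142.013 Y107.838
M5
G00 X42.946 Y91.396
M4 S193
G01 X30.266 Y110.353 F2906
G01 X37.181 Y132.087
G01 X58.485 Y140.231
G01 X78.135 Y128.653
G01 X81.335 Y106.071
G01 X65.674 Y89.490
G01 X42.946 Y91.396
M5
G00 X115.291 Y38.630
M4 S193
G01 X139.867 Y58.821 F2906
G01 X160.963 Y78.882
G01 X178.578 Y98.815
G01 X192.713 Y118.618
G01 X203.367 Y138.292
M5
G00 X0.000 Y0.000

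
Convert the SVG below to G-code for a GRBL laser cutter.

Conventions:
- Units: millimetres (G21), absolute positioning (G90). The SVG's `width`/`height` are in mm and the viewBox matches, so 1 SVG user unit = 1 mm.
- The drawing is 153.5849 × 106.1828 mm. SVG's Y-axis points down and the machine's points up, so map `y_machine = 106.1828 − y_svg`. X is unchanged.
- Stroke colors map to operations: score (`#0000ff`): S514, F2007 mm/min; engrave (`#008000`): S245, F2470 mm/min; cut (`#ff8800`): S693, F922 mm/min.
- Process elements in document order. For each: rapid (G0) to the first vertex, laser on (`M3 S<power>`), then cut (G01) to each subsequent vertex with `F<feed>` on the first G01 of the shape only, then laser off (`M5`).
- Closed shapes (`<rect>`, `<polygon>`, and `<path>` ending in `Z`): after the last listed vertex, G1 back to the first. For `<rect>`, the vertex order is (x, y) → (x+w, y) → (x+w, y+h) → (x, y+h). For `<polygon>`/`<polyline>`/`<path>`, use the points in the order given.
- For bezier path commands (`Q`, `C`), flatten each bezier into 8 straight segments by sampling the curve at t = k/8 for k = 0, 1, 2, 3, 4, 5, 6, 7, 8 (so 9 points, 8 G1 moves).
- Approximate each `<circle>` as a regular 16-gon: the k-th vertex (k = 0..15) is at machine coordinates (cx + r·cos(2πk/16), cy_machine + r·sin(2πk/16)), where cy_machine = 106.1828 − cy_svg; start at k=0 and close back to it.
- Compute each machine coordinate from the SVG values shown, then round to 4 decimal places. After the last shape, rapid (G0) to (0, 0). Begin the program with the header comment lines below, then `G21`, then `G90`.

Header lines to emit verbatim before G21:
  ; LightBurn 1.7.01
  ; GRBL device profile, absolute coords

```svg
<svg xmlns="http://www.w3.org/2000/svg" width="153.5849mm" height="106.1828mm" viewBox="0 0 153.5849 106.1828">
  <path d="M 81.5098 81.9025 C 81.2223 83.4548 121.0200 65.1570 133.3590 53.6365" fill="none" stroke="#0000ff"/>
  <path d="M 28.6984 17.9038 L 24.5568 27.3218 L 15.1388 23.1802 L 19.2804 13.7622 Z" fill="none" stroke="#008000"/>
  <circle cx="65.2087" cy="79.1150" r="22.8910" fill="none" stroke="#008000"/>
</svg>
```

viewBox `0 0 153.5849 106.1828` with mm width/height → 1 unit = 1 mm. Flip: y_m = 106.1828 − y_svg.

**Shape 1** — `<path>` cubic bezier, stroke `#0000ff` → score (S514, F2007). Control points (SVG): P0=(81.5098,81.9025), P1=(81.2223,83.4548), P2=(121.0200,65.1570), P3=(133.3590,53.6365); sampled at t=k/8. Machine vertices: (81.5098,24.2803) → (83.1491,24.5767) → (87.7548,26.4219) → (94.5354,29.5040) → (102.6995,33.5110) → (111.4554,38.1307) → (120.0116,43.0512) → (127.5767,47.9604) → (133.3590,52.5463). Open path.

**Shape 2** — `<path>` regular polygon, stroke `#008000` → engrave (S245, F2470). Machine vertices: (28.6984,88.2790) → (24.5568,78.8610) → (15.1388,83.0026) → (19.2804,92.4206) → (28.6984,88.2790). Closed: final G1 returns to the first vertex.

**Shape 3** — `<circle>` circle, stroke `#008000` → engrave (S245, F2470). Machine vertices: (88.0997,27.0678) → (86.3572,35.8278) → (81.3951,43.2542) → (73.9687,48.2163) → (65.2087,49.9588) → (56.4487,48.2163) → (49.0223,43.2542) → (44.0602,35.8278) → (42.3177,27.0678) → (44.0602,18.3078) → (49.0223,10.8814) → (56.4487,5.9193) → (65.2087,4.1768) → (73.9687,5.9193) → (81.3951,10.8814) → (86.3572,18.3078) → (88.0997,27.0678). Closed: final G1 returns to the first vertex.

; LightBurn 1.7.01
; GRBL device profile, absolute coords
G21
G90
G0 X81.5098 Y24.2803
M3 S514
G01 X83.1491 Y24.5767 F2007
G01 X87.7548 Y26.4219
G01 X94.5354 Y29.5040
G01 X102.6995 Y33.5110
G01 X111.4554 Y38.1307
G01 X120.0116 Y43.0512
G01 X127.5767 Y47.9604
G01 X133.3590 Y52.5463
M5
G0 X28.6984 Y88.2790
M3 S245
G01 X24.5568 Y78.8610 F2470
G01 X15.1388 Y83.0026
G01 X19.2804 Y92.4206
G01 X28.6984 Y88.2790
M5
G0 X88.0997 Y27.0678
M3 S245
G01 X86.3572 Y35.8278 F2470
G01 X81.3951 Y43.2542
G01 X73.9687 Y48.2163
G01 X65.2087 Y49.9588
G01 X56.4487 Y48.2163
G01 X49.0223 Y43.2542
G01 X44.0602 Y35.8278
G01 X42.3177 Y27.0678
G01 X44.0602 Y18.3078
G01 X49.0223 Y10.8814
G01 X56.4487 Y5.9193
G01 X65.2087 Y4.1768
G01 X73.9687 Y5.9193
G01 X81.3951 Y10.8814
G01 X86.3572 Y18.3078
G01 X88.0997 Y27.0678
M5
G0 X0.0000 Y0.0000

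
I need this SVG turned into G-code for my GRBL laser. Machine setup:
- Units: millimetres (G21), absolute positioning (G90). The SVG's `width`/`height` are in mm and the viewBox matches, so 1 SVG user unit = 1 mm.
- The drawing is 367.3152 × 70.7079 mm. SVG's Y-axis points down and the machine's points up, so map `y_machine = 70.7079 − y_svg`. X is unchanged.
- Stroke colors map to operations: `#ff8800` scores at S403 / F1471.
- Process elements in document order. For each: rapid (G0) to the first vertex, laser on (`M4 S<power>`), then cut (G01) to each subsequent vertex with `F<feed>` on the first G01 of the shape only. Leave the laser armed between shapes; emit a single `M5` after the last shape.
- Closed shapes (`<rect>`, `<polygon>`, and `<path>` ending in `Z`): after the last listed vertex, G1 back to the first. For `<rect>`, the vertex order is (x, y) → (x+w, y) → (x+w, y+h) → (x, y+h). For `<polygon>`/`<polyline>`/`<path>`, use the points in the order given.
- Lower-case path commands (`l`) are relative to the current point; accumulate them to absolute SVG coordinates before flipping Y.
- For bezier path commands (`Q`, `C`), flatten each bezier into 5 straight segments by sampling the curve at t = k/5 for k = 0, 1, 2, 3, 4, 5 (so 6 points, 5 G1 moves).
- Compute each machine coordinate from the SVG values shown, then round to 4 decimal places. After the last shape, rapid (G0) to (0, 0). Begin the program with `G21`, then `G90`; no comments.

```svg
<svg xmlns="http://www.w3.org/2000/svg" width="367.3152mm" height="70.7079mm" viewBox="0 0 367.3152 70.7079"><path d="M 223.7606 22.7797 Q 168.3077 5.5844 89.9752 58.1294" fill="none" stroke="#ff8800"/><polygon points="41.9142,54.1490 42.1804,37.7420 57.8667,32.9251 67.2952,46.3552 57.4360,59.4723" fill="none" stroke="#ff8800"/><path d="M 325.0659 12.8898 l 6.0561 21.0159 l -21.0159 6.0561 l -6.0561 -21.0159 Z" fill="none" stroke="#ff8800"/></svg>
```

G21
G90
G0 X223.7606 Y47.9282
M4 S403
G01 X200.6643 Y52.0167 F1471
G01 X175.7375 Y50.5260
G01 X148.9805 Y43.4561
G01 X120.3930 Y30.8069
G01 X89.9752 Y12.5785
G0 X41.9142 Y16.5589
M4 S403
G01 X42.1804 Y32.9659 F1471
G01 X57.8667 Y37.7828
G01 X67.2952 Y24.3527
G01 X57.4360 Y11.2356
G01 X41.9142 Y16.5589
G0 X325.0659 Y57.8181
M4 S403
G01 X331.1220 Y36.8022 F1471
G01 X310.1061 Y30.7461
G01 X304.0500 Y51.7620
G01 X325.0659 Y57.8181
M5
G0 X0.0000 Y0.0000

1 u = 1 mm; y_m = 70.7079 − y.

[1] `<path>` quadratic bezier, #ff8800→score S403 F1471: (223.7606,47.9282) → (200.6643,52.0167) → (175.7375,50.5260) → (148.9805,43.4561) → (120.3930,30.8069) → (89.9752,12.5785)

[2] `<polygon>` regular polygon, #ff8800→score S403 F1471: (41.9142,16.5589) → (42.1804,32.9659) → (57.8667,37.7828) → (67.2952,24.3527) → (57.4360,11.2356) → (41.9142,16.5589) (closed)

[3] `<path>` regular polygon, #ff8800→score S403 F1471: (325.0659,57.8181) → (331.1220,36.8022) → (310.1061,30.7461) → (304.0500,51.7620) → (325.0659,57.8181) (closed)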